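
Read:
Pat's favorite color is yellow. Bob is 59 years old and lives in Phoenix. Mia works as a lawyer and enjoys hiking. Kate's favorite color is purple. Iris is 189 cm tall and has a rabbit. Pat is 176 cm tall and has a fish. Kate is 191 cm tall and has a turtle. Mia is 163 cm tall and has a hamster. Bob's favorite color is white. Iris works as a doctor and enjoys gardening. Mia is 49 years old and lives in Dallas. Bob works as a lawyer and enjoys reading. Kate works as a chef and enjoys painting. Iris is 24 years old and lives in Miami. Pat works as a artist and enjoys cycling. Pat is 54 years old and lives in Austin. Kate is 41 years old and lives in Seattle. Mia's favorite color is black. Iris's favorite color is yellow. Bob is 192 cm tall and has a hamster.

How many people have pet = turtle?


Count: 1

1


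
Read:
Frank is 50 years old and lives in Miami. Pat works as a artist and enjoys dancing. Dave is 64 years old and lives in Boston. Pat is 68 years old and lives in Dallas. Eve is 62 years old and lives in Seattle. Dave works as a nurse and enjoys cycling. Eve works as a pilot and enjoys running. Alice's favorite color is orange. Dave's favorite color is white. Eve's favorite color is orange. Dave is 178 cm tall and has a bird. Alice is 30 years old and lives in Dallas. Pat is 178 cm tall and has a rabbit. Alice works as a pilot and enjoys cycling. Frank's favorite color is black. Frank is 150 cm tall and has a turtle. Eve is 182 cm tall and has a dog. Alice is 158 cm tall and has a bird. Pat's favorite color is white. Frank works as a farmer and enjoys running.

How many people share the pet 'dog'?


Count: 1

1


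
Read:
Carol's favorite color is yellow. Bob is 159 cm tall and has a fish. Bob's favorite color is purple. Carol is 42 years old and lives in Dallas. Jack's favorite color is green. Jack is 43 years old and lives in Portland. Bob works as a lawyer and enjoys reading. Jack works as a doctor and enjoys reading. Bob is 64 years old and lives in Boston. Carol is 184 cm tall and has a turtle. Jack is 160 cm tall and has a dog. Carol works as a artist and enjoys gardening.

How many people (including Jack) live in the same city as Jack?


Jack lives in Portland. Count = 1

1


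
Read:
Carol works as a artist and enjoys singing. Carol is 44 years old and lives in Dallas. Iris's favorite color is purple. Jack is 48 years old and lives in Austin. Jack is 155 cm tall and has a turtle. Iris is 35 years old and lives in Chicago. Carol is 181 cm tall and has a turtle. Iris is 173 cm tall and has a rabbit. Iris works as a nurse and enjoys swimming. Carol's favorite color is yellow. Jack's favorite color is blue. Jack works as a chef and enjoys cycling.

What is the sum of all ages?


48+35+44 = 127

127


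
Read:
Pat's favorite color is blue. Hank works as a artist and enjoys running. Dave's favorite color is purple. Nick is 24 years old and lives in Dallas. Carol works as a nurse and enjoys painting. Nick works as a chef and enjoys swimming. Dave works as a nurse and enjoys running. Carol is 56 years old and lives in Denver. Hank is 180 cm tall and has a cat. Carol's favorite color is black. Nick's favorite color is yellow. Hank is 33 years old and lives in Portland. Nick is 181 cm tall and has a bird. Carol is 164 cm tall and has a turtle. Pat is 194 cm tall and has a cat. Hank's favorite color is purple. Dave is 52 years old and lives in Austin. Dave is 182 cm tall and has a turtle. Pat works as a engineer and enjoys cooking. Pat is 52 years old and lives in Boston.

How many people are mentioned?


People: Dave, Carol, Pat, Hank, Nick. Count = 5

5


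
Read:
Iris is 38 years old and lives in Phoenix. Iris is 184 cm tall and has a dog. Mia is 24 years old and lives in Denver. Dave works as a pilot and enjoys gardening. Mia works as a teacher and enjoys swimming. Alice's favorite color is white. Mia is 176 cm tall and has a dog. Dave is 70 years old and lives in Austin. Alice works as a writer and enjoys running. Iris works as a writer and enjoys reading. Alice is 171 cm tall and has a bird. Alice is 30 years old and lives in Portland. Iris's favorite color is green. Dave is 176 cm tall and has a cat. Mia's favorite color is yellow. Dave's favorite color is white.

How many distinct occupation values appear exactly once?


Unique occupation values: 2

2


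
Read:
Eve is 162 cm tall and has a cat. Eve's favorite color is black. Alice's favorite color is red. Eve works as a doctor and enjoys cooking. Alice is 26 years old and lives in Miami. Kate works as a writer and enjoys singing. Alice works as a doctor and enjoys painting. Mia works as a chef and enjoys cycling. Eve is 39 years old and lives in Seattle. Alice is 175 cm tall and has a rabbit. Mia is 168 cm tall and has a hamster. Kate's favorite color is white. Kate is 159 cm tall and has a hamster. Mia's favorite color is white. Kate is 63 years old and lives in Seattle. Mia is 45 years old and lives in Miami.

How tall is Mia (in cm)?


Mia is 168 cm tall

168


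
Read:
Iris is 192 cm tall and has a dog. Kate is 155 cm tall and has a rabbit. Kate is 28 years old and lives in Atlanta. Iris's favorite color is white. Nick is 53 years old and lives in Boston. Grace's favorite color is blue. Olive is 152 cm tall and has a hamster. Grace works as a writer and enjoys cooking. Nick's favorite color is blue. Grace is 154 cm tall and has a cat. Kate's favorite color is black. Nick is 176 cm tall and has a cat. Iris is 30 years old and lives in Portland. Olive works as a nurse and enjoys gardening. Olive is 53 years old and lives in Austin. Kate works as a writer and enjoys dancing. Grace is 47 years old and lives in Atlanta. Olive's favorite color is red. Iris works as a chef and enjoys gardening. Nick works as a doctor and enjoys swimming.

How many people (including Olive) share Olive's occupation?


Olive is a nurse. Count = 1

1


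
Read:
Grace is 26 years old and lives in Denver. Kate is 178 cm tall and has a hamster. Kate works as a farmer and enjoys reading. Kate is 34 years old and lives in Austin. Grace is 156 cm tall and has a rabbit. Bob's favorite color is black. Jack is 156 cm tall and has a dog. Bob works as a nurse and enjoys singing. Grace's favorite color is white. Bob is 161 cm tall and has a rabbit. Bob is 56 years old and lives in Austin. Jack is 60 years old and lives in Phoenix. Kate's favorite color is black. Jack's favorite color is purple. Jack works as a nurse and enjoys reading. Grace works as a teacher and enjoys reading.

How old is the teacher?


The teacher is Grace, age 26

26


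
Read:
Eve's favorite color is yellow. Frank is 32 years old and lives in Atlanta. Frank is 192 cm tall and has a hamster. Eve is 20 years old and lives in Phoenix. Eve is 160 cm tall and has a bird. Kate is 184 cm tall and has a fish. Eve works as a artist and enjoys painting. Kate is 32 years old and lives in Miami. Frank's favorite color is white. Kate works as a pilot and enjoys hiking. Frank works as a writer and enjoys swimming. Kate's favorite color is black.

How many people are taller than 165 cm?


Taller than 165: 2

2


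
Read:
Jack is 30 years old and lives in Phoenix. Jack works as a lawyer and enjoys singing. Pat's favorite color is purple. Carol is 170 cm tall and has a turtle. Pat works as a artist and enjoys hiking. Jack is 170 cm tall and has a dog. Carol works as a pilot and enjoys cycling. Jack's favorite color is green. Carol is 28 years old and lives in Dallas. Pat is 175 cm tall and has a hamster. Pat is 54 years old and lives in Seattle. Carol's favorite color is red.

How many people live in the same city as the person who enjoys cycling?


Person with hobby cycling is Carol, city Dallas. Count = 1

1


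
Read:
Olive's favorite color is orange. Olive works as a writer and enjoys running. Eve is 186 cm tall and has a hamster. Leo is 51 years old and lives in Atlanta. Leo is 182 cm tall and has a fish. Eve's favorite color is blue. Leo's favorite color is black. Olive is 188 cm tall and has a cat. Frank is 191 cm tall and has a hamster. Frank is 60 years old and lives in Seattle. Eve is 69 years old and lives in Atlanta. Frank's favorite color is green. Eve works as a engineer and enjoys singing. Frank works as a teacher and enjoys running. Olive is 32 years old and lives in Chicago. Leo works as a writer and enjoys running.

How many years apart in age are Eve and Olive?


69 vs 32, diff = 37

37


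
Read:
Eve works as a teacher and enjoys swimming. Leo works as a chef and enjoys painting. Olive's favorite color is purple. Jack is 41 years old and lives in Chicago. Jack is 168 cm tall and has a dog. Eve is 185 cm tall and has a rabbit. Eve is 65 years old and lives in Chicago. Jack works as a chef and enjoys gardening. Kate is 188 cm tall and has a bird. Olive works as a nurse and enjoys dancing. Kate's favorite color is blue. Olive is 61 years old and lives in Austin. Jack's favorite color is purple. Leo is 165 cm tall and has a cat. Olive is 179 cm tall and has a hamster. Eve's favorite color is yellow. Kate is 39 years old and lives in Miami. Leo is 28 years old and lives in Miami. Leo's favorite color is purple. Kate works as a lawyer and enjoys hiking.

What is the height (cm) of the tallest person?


Tallest: Kate at 188 cm

188


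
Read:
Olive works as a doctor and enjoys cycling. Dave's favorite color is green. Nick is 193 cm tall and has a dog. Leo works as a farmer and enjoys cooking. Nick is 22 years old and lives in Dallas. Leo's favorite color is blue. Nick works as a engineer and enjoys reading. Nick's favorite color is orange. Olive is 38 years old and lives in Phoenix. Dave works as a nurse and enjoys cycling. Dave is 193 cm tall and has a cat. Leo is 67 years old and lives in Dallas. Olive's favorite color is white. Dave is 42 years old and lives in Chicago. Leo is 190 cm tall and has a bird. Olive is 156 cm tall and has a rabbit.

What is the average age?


Sum=169, n=4, avg=42.25

42.25


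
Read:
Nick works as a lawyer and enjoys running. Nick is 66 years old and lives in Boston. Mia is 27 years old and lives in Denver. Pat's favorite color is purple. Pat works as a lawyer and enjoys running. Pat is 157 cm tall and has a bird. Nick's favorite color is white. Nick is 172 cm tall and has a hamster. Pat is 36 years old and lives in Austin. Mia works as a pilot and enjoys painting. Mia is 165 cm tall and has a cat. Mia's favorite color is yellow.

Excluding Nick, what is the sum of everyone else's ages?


Sum (excluding Nick): 63

63


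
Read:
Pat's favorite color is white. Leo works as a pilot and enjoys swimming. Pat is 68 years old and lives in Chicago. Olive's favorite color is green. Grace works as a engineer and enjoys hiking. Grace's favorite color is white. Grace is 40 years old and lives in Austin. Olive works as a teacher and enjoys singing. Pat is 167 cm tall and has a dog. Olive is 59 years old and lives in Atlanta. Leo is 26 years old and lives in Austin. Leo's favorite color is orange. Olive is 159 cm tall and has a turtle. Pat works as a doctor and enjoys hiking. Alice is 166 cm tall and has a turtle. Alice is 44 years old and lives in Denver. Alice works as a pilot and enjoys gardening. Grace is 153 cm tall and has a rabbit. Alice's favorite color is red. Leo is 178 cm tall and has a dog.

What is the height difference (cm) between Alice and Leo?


|166 - 178| = 12

12


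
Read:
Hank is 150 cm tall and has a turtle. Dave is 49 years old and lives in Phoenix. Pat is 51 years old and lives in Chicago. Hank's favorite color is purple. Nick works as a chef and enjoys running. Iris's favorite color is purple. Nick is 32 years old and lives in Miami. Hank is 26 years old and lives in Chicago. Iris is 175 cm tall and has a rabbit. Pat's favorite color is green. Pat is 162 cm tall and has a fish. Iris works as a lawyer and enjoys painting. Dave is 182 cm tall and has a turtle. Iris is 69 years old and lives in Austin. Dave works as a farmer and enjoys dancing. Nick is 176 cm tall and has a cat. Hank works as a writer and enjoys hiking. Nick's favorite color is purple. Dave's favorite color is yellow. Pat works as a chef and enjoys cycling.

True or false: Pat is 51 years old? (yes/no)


Pat is actually 51. yes

yes


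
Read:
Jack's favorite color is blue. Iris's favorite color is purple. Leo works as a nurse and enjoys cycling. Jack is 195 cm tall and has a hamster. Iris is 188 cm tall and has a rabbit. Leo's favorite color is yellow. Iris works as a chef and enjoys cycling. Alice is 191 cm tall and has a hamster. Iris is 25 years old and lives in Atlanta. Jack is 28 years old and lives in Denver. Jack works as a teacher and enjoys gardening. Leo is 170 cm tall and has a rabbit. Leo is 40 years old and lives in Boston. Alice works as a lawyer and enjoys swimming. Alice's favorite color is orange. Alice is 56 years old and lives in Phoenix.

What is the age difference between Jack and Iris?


|28 - 25| = 3

3


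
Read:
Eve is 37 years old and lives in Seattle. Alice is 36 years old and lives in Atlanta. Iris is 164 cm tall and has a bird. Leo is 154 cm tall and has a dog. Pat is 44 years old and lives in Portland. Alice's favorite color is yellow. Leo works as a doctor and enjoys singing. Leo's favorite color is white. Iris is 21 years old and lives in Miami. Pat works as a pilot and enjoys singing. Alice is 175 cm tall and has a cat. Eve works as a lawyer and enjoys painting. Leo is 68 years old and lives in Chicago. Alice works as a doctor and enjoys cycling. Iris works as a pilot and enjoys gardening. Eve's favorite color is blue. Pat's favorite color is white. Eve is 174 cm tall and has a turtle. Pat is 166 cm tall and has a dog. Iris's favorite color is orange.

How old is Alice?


Alice is 36 years old

36


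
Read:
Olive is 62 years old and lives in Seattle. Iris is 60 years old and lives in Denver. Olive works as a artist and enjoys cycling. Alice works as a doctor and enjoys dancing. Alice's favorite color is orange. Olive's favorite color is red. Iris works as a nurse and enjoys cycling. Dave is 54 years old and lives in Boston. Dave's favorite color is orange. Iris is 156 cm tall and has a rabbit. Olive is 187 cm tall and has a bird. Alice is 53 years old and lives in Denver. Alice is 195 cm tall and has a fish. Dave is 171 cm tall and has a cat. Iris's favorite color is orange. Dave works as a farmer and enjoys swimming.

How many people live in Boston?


Count in Boston: 1

1


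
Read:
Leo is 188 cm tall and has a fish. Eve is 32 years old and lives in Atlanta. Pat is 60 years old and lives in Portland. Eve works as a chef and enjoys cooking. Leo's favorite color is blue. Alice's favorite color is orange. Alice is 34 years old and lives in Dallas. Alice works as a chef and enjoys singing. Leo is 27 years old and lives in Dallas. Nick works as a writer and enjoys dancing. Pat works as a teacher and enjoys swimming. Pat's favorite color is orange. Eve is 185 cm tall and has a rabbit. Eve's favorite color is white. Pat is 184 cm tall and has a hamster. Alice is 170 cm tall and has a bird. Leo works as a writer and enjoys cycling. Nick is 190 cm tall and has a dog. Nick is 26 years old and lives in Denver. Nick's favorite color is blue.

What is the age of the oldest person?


Oldest: Pat at 60

60


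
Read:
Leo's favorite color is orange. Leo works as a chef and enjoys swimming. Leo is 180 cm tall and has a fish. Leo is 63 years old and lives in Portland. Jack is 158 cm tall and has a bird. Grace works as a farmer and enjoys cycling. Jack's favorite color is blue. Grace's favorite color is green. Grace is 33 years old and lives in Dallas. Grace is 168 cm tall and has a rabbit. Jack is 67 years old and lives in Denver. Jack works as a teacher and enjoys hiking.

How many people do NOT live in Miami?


Not in Miami: 3

3


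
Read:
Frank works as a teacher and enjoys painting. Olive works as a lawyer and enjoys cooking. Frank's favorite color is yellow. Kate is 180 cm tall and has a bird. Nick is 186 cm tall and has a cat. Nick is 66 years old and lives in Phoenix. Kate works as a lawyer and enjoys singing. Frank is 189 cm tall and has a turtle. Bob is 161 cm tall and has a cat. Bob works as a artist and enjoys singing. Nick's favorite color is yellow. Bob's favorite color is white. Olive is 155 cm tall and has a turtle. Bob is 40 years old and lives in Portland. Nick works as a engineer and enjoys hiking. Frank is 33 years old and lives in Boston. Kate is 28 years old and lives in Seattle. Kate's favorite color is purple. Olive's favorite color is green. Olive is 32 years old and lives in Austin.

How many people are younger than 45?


Filter: 4

4


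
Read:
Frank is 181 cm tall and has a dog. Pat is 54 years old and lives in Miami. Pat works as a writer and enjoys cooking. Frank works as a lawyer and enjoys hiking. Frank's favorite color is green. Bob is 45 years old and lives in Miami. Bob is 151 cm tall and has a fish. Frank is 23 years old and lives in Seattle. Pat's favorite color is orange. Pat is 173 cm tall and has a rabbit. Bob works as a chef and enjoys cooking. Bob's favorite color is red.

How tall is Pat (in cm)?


Pat is 173 cm tall

173


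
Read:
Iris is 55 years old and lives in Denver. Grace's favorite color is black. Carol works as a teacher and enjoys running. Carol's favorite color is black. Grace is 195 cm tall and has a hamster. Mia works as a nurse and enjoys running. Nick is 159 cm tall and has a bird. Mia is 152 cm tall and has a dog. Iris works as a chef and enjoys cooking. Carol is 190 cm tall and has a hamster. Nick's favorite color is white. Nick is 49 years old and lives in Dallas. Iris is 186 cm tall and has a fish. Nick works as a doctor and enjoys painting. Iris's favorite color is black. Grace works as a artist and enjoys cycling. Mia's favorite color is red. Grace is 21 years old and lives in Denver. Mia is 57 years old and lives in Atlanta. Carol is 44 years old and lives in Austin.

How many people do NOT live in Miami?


Not in Miami: 5

5


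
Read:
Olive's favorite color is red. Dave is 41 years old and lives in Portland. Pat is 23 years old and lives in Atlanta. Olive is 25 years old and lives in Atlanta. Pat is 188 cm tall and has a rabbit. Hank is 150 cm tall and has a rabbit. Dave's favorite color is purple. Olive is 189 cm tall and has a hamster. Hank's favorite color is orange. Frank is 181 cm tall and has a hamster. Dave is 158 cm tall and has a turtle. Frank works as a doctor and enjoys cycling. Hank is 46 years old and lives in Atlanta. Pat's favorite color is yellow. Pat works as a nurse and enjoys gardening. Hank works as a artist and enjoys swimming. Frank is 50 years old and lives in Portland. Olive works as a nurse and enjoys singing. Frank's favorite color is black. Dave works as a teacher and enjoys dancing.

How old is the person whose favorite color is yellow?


Person with favorite color=yellow is Pat, age 23

23


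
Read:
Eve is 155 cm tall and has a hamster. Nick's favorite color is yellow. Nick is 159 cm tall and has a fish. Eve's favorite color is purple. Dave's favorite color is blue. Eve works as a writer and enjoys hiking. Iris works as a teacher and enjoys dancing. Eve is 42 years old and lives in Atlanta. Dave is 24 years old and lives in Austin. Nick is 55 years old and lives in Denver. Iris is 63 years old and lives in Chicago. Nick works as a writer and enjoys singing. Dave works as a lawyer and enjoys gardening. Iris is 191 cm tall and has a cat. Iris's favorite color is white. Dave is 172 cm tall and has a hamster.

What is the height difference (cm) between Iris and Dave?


|191 - 172| = 19

19


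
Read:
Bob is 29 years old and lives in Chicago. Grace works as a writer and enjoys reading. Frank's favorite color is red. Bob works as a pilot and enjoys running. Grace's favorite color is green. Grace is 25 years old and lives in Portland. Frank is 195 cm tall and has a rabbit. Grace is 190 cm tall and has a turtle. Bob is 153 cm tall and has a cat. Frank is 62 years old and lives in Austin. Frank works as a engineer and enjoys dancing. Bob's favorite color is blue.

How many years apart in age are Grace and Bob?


25 vs 29, diff = 4

4


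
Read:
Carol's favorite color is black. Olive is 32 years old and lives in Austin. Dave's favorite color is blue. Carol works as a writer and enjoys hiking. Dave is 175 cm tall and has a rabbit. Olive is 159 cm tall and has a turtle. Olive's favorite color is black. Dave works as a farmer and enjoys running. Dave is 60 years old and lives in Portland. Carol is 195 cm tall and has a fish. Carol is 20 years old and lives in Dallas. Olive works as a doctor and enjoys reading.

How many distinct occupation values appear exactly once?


Unique occupation values: 3

3


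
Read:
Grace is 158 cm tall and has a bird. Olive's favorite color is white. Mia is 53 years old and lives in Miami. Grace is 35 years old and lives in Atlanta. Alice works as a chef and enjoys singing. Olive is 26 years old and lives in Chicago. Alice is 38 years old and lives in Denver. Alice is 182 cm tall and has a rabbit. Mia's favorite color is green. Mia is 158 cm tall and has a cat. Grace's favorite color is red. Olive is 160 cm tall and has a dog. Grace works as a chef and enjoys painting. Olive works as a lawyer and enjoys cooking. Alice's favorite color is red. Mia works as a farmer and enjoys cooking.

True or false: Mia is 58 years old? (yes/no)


Mia is actually 53. no

no


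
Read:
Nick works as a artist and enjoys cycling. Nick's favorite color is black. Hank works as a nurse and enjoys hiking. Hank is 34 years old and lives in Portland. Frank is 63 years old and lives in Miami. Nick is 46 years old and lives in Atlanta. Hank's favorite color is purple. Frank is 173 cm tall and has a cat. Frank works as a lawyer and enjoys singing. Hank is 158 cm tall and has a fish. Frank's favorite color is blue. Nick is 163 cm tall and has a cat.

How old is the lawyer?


The lawyer is Frank, age 63

63


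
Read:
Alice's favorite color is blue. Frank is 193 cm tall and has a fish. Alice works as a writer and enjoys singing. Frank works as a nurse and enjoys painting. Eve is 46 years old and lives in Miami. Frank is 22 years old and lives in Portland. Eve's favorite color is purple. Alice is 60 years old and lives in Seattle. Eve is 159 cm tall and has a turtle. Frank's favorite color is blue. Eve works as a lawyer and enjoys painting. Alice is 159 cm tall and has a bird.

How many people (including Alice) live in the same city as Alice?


Alice lives in Seattle. Count = 1

1


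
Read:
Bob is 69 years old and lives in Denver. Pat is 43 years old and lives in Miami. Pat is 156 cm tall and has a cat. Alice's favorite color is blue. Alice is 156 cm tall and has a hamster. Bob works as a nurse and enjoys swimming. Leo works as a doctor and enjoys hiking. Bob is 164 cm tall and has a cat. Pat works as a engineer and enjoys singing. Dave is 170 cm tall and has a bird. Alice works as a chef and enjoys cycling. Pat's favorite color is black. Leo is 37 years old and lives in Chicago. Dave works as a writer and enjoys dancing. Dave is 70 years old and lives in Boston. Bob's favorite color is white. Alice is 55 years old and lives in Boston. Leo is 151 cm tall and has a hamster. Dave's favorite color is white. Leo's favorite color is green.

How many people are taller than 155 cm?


Taller than 155: 4

4


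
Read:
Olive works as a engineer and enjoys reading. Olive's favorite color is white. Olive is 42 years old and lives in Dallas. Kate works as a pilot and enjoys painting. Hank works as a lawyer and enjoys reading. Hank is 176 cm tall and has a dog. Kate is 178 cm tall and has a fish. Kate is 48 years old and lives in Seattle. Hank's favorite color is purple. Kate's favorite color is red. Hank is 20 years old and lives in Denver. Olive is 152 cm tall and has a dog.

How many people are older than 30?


Filter: 2

2


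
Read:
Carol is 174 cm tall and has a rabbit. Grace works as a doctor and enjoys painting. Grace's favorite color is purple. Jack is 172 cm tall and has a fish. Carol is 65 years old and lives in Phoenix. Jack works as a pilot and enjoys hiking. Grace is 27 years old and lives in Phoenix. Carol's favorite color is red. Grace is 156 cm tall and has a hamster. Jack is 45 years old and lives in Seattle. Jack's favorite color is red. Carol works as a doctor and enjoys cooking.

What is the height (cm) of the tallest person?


Tallest: Carol at 174 cm

174


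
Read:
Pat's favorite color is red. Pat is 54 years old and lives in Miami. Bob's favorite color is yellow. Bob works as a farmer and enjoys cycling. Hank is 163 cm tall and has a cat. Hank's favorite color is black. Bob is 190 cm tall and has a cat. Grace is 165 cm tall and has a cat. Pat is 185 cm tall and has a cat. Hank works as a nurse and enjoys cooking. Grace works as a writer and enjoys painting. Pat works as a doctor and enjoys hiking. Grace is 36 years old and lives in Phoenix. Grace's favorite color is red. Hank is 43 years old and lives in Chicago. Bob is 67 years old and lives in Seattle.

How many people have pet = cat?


Count: 4

4


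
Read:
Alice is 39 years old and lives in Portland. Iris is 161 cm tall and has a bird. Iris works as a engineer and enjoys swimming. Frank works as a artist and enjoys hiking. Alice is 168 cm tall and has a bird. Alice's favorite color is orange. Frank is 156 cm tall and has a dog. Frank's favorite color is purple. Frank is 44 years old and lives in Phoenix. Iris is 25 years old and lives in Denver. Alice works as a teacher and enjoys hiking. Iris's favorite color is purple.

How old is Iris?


Iris is 25 years old

25


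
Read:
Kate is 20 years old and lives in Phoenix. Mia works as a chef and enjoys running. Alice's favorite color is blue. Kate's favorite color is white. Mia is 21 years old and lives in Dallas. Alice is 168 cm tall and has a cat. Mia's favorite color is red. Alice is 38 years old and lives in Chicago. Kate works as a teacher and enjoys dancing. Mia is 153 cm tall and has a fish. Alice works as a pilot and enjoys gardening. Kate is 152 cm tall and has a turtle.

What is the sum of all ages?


20+21+38 = 79

79


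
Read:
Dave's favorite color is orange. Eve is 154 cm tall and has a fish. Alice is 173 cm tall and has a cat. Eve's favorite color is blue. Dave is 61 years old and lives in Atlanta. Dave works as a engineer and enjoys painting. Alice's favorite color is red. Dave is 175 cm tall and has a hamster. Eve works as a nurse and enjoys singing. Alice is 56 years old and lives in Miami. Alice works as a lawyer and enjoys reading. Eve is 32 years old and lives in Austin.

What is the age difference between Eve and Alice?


|32 - 56| = 24

24


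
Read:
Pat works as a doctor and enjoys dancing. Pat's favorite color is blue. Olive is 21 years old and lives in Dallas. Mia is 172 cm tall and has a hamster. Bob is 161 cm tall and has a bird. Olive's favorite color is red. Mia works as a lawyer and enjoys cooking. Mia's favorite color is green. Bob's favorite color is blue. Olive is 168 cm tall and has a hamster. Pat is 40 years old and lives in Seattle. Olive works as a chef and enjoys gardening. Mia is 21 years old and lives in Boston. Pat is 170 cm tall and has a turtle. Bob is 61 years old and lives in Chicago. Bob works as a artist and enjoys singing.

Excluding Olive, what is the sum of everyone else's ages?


Sum (excluding Olive): 122

122


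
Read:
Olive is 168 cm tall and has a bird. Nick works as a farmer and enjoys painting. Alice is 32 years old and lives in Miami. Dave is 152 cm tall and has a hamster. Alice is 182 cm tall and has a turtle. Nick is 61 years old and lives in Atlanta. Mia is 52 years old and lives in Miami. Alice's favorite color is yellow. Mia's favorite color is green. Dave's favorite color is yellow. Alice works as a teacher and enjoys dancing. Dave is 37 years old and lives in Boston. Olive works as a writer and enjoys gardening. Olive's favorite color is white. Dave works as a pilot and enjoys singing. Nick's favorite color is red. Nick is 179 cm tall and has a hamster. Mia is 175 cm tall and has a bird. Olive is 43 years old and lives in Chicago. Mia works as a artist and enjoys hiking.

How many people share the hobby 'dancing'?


Count: 1

1


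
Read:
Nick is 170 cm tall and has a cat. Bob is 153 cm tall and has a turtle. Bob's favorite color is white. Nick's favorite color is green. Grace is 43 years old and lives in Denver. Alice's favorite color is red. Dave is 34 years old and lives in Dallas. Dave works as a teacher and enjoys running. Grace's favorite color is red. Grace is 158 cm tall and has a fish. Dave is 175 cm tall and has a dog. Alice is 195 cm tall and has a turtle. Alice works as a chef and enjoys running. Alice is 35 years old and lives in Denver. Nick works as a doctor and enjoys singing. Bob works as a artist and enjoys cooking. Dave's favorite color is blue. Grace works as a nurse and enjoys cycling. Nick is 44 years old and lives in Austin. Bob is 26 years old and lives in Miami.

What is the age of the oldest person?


Oldest: Nick at 44

44


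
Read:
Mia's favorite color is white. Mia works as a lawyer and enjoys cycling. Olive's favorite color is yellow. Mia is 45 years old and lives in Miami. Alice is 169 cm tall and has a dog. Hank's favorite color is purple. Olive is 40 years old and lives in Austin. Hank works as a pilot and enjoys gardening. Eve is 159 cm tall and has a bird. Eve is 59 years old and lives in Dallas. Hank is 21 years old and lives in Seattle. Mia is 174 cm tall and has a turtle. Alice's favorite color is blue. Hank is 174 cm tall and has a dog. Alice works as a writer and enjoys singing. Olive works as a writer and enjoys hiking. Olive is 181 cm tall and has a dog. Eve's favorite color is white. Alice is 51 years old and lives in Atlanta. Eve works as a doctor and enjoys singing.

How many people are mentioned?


People: Alice, Mia, Eve, Hank, Olive. Count = 5

5


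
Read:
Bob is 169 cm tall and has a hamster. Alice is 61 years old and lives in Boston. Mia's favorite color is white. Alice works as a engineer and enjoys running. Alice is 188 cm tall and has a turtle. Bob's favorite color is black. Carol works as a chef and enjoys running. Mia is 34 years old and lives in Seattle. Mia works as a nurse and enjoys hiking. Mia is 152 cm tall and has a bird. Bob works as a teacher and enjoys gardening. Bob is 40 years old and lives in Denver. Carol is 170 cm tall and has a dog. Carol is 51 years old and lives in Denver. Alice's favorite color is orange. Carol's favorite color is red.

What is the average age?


Sum=186, n=4, avg=46.5

46.5


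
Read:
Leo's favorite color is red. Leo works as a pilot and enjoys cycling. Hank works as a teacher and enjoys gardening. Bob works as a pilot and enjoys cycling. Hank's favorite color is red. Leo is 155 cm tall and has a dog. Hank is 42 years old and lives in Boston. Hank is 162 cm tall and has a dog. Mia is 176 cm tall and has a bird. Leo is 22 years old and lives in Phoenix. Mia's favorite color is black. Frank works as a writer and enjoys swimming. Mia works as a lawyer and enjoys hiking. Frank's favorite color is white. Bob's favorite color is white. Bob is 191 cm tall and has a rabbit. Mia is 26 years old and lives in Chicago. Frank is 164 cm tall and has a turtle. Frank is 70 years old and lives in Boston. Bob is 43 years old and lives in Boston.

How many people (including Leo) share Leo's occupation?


Leo is a pilot. Count = 2

2


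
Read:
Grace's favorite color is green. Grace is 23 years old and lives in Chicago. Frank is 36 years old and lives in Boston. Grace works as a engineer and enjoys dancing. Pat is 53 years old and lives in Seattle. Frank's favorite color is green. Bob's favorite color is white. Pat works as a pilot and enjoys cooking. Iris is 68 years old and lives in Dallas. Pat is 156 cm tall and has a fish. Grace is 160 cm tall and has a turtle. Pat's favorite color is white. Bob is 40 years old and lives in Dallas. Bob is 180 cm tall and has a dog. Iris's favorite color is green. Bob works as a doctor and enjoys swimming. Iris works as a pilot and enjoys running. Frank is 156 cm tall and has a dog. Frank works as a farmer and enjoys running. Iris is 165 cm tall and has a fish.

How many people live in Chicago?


Count in Chicago: 1

1


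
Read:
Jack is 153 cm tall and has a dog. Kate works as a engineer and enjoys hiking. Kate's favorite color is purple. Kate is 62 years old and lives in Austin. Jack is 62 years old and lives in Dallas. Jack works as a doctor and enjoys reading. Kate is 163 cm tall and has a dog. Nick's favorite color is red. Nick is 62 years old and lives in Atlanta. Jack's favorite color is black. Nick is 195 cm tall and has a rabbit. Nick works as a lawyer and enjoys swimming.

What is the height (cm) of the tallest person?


Tallest: Nick at 195 cm

195


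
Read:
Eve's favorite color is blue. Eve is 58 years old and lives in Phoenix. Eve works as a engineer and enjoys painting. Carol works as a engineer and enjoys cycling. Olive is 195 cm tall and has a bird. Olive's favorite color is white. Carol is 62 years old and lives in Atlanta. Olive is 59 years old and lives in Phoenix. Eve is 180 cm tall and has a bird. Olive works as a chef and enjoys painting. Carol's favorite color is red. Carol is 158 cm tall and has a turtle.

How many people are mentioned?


People: Eve, Olive, Carol. Count = 3

3


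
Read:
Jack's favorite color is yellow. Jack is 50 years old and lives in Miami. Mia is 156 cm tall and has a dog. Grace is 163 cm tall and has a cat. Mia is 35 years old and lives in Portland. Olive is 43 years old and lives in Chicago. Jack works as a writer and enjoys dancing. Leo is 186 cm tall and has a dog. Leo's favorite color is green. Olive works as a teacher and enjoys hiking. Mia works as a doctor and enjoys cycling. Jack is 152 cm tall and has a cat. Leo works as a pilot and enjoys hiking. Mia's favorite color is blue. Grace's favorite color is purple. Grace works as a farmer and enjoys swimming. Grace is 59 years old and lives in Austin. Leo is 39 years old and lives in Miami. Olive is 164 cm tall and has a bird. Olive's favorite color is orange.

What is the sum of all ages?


59+50+35+39+43 = 226

226


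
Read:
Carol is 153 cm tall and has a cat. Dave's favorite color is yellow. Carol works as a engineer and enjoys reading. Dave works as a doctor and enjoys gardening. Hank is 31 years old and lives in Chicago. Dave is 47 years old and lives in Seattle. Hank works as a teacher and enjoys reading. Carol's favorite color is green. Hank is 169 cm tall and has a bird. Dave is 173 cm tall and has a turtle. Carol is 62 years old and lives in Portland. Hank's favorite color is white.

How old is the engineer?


The engineer is Carol, age 62

62


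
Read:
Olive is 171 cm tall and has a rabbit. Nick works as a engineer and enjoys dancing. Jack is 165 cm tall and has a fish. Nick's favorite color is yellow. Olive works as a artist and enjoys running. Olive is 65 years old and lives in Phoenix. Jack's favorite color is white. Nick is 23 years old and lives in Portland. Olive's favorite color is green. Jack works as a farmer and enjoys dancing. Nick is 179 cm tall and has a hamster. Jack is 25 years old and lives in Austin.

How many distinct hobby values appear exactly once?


Unique hobby values: 1

1


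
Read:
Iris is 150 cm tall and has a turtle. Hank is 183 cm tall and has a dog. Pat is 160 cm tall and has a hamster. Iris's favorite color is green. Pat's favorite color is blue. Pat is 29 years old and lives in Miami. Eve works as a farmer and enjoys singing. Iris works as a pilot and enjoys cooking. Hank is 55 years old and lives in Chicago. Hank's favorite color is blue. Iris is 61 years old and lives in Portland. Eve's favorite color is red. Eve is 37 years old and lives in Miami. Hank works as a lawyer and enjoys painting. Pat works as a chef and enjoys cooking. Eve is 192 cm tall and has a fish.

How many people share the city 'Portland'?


Count: 1

1


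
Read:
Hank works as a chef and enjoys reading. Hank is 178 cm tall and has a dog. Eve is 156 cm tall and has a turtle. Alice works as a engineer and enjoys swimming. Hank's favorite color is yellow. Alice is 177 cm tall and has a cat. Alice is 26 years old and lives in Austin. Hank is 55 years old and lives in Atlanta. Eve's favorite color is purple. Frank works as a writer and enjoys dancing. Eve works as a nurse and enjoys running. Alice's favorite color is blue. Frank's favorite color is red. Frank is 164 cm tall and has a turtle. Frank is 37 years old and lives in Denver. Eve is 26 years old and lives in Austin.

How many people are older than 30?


Filter: 2

2


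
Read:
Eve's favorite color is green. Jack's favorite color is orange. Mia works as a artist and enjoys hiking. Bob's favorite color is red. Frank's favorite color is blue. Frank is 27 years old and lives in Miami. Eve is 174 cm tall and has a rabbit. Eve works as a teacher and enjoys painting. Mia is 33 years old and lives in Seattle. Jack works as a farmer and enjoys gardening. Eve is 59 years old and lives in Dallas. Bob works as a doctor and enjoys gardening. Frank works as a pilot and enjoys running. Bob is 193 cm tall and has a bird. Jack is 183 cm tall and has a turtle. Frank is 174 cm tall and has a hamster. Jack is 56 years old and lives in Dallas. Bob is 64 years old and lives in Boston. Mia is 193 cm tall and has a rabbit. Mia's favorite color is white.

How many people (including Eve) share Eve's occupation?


Eve is a teacher. Count = 1

1


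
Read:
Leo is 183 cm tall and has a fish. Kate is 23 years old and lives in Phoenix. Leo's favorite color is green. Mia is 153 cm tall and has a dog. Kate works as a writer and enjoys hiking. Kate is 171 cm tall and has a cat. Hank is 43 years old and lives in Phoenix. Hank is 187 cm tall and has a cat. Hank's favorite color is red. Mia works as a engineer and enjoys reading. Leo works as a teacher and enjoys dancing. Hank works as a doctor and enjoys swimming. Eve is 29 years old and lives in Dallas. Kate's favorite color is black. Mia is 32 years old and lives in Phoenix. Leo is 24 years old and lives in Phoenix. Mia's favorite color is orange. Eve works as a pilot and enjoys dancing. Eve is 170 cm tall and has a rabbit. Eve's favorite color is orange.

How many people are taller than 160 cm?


Taller than 160: 4

4


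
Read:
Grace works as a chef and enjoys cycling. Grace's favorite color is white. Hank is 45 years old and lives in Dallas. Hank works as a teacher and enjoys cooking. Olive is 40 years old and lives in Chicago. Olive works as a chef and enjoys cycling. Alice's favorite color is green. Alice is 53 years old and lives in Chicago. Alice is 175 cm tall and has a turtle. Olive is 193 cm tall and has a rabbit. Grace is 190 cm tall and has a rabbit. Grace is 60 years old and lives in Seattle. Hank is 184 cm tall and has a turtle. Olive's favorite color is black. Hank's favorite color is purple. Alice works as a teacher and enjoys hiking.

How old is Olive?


Olive is 40 years old

40


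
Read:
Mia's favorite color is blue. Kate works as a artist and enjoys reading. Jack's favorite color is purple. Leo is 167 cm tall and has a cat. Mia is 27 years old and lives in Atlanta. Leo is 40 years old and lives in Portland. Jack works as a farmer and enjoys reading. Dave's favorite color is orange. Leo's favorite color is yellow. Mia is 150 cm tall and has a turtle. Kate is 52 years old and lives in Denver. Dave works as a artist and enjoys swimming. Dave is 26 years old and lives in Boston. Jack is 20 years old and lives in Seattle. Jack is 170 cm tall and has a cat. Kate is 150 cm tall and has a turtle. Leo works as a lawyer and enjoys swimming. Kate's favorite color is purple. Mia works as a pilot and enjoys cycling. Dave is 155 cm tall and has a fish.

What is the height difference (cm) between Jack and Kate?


|170 - 150| = 20

20


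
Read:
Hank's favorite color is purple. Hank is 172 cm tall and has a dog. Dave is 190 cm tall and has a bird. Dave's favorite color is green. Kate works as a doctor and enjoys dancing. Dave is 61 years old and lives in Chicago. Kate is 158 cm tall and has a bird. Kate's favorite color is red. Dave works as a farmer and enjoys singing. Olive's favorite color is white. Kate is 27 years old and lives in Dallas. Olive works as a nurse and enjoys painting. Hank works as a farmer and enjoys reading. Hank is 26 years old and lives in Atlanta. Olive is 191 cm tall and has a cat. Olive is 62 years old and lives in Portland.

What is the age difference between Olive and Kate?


|62 - 27| = 35

35
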